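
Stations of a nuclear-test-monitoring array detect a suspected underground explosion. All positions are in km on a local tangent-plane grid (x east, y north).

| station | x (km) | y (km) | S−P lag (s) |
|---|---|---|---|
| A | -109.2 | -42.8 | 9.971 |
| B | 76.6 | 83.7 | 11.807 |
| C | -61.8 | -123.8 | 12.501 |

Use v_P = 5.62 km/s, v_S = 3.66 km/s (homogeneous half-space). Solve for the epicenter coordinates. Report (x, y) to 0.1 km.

Distance from S−P lag: d = Δt · v_P v_S / (v_P − v_S) = Δt · (5.62·3.66)/(5.62−3.66) ≈ 10.4945·Δt.
So d_A = 104.64, d_B = 123.91, d_C = 131.19 km.
Circle about each station: (x + 109.2)² + (y + 42.8)² = 104.64²; (x − 76.6)² + (y − 83.7)² = 123.91²; (x + 61.8)² + (y + 123.8)² = 131.19².
Subtracting the A equation from the B and C equations removes the quadratic terms:
371.6 x + 253.0 y = -5287.39
94.8 x − 162.0 y = -872.09
Solving the 2×2 system: x ≈ -12.8, y ≈ -2.1 km.
Check against A (with the unrounded x, y): √((x + 109.2)²+(y + 42.8)²) = 104.64 ≈ 104.64 km. ✓

-12.8 km east, -2.1 km north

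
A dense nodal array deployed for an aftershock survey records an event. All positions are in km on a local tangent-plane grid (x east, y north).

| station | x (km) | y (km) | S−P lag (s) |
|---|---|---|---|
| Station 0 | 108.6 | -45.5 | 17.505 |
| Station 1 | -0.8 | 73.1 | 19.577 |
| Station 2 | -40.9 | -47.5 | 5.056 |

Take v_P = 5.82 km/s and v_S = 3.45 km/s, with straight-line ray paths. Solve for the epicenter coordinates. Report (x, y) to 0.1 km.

(-33.0, -89.6)

Distance from S−P lag: d = Δt · v_P v_S / (v_P − v_S) = Δt · (5.82·3.45)/(5.82−3.45) ≈ 8.4722·Δt.
So d_Station 0 = 148.31, d_Station 1 = 165.86, d_Station 2 = 42.84 km.
Circle about each station: (x − 108.6)² + (y + 45.5)² = 148.31²; (x + 0.8)² + (y − 73.1)² = 165.86²; (x + 40.9)² + (y + 47.5)² = 42.84².
Subtracting pairs of circle equations eliminates x²+y² and gives linear equations (the radical axes):
-218.8 x + 237.2 y = -14033.64
-299.0 x − 4.0 y = 10225.44
Solving the 2×2 system: x ≈ -33.0, y ≈ -89.6 km.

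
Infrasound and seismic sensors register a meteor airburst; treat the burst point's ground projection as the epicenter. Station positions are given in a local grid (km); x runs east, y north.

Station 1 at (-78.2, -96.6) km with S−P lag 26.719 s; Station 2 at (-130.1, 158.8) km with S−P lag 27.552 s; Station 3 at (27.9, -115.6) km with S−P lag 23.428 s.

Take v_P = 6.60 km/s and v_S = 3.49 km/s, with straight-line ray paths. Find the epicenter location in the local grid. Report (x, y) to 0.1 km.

Distance from S−P lag: d = Δt · v_P v_S / (v_P − v_S) = Δt · (6.60·3.49)/(6.60−3.49) ≈ 7.4064·Δt.
So d_Station 1 = 197.89, d_Station 2 = 204.06, d_Station 3 = 173.52 km.
Circle about each station: (x + 78.2)² + (y + 96.6)² = 197.89²; (x + 130.1)² + (y − 158.8)² = 204.06²; (x − 27.9)² + (y + 115.6)² = 173.52².
Subtracting the Station 1 equation from the Station 2 and Station 3 equations removes the quadratic terms:
-103.8 x + 510.8 y = 24216.62
212.2 x − 38.0 y = 7746.23
Solving the 2×2 system: x ≈ 46.7, y ≈ 56.9 km.
Check against Station 1 (with the unrounded x, y): √((x + 78.2)²+(y + 96.6)²) = 197.89 ≈ 197.89 km. ✓

x ≈ 46.7 km, y ≈ 56.9 km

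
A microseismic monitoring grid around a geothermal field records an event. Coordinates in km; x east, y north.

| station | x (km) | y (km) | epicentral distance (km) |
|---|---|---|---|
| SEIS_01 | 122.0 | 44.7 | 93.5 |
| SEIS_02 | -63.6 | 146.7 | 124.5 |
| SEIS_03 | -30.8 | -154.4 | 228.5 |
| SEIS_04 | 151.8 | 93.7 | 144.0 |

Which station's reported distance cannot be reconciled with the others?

SEIS_04

Solve using three stations at a time. Using SEIS_01, SEIS_02, SEIS_03 (subtract circle equations pairwise → linear system) gives (x, y) ≈ (30.9, 65.6).
Distances from that point to each station vs reported:
  SEIS_01: calculated 93.5 vs reported 93.5 → residual 0.0 km
  SEIS_02: calculated 124.5 vs reported 124.5 → residual 0.0 km
  SEIS_03: calculated 228.5 vs reported 228.5 → residual 0.0 km
  SEIS_04: calculated 124.1 vs reported 144.0 → residual 19.9 km
SEIS_01, SEIS_02, SEIS_03 are mutually consistent (residuals ≈ 0); SEIS_04 is off by 19.9 km.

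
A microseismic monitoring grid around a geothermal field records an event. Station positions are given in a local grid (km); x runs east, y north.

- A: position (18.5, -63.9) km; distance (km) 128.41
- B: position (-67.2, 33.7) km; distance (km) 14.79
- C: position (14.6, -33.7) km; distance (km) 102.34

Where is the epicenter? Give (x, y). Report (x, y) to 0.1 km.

x ≈ -54.7 km, y ≈ 41.6 km

Circle about each station: (x − 18.5)² + (y + 63.9)² = 128.41²; (x + 67.2)² + (y − 33.7)² = 14.79²; (x − 14.6)² + (y + 33.7)² = 102.34².
Subtracting the A equation from the B and C equations removes the quadratic terms:
-171.4 x + 195.2 y = 17496.45
-7.8 x + 60.4 y = 2939.04
Solving the 2×2 system: x ≈ -54.7, y ≈ 41.6 km.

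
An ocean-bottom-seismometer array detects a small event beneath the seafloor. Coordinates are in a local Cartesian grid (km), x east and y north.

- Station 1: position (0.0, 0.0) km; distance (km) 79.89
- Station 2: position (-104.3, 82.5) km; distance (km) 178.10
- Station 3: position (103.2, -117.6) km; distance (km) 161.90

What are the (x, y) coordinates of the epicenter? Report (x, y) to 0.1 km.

Circle about each station: x² + y² = 79.89²; (x + 104.3)² + (y − 82.5)² = 178.10²; (x − 103.2)² + (y + 117.6)² = 161.90².
Subtracting pairs of circle equations eliminates x²+y² and gives linear equations (the radical axes):
-208.6 x + 165.0 y = -7652.46
206.4 x − 235.2 y = 4650.80
Solving the 2×2 system: x ≈ 68.8, y ≈ 40.6 km.

68.8 km east, 40.6 km north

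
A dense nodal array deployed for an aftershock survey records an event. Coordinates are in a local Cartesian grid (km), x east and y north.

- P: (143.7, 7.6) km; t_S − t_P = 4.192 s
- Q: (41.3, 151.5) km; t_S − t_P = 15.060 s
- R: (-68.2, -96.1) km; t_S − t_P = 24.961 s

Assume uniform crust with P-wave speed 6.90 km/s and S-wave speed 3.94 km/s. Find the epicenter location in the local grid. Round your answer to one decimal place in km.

Distance from S−P lag: d = Δt · v_P v_S / (v_P − v_S) = Δt · (6.90·3.94)/(6.90−3.94) ≈ 9.1845·Δt.
So d_P = 38.50, d_Q = 138.32, d_R = 229.25 km.
Circle about each station: (x − 143.7)² + (y − 7.6)² = 38.50²; (x − 41.3)² + (y − 151.5)² = 138.32²; (x + 68.2)² + (y + 96.1)² = 229.25².
Subtracting pairs of circle equations eliminates x²+y² and gives linear equations (the radical axes):
-204.8 x + 287.8 y = -13699.68
-423.8 x − 207.4 y = -57894.31
Solving the 2×2 system: x ≈ 118.6, y ≈ 36.8 km.

x ≈ 118.6 km, y ≈ 36.8 km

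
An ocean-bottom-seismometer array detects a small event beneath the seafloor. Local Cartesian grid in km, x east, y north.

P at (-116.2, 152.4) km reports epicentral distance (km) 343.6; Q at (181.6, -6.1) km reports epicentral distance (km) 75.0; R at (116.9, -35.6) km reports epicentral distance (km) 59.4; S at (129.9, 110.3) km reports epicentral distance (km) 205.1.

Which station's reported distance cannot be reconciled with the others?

Q

Solve using three stations at a time. Using P, R, S (subtract circle equations pairwise → linear system) gives (x, y) ≈ (122.6, -94.6).
Distances from that point to each station vs reported:
  P: calculated 343.6 vs reported 343.6 → residual 0.0 km
  Q: calculated 106.4 vs reported 75.0 → residual 31.4 km
  R: calculated 59.3 vs reported 59.4 → residual 0.1 km
  S: calculated 205.1 vs reported 205.1 → residual 0.0 km
P, R, S are mutually consistent (residuals ≈ 0); Q is off by 31.4 km.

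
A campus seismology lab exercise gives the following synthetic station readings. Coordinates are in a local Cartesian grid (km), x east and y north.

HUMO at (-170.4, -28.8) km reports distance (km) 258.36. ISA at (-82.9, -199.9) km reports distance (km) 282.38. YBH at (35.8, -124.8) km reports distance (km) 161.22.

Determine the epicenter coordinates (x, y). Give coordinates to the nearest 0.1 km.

x ≈ 81.2 km, y ≈ 29.9 km

Circle about each station: (x + 170.4)² + (y + 28.8)² = 258.36²; (x + 82.9)² + (y + 199.9)² = 282.38²; (x − 35.8)² + (y + 124.8)² = 161.22².
Subtracting the HUMO equation from the ISA and YBH equations removes the quadratic terms:
175.0 x − 342.2 y = 3978.25
412.4 x − 192.0 y = 27749.08
Solving the 2×2 system: x ≈ 81.2, y ≈ 29.9 km.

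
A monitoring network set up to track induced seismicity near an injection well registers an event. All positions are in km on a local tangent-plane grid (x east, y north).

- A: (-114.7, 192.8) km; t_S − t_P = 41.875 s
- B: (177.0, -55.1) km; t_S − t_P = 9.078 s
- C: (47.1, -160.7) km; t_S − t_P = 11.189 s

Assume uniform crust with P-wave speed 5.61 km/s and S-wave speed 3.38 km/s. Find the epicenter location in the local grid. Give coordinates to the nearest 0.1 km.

Distance from S−P lag: d = Δt · v_P v_S / (v_P − v_S) = Δt · (5.61·3.38)/(5.61−3.38) ≈ 8.5030·Δt.
So d_A = 356.07, d_B = 77.19, d_C = 95.14 km.
Circle about each station: (x + 114.7)² + (y − 192.8)² = 356.07²; (x − 177.0)² + (y + 55.1)² = 77.19²; (x − 47.1)² + (y + 160.7)² = 95.14².
Subtracting the A equation from the B and C equations removes the quadratic terms:
583.4 x − 495.8 y = 104864.63
323.6 x − 707.0 y = 95449.20
Solving the 2×2 system: x ≈ 106.4, y ≈ -86.3 km.
Check against A (with the unrounded x, y): √((x + 114.7)²+(y − 192.8)²) = 356.07 ≈ 356.07 km. ✓

106.4 km east, -86.3 km north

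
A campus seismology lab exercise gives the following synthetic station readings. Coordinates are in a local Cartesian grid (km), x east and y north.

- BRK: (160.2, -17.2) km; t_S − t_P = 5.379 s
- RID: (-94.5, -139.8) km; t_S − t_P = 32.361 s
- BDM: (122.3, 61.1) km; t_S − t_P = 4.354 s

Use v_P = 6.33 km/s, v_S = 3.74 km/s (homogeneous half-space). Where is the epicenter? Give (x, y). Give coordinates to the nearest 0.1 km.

x ≈ 147.5 km, y ≈ 30.3 km

Distance from S−P lag: d = Δt · v_P v_S / (v_P − v_S) = Δt · (6.33·3.74)/(6.33−3.74) ≈ 9.1406·Δt.
So d_BRK = 49.17, d_RID = 295.80, d_BDM = 39.80 km.
Circle about each station: (x − 160.2)² + (y + 17.2)² = 49.17²; (x + 94.5)² + (y + 139.8)² = 295.80²; (x − 122.3)² + (y − 61.1)² = 39.80².
Subtracting the BRK equation from the RID and BDM equations removes the quadratic terms:
-509.4 x − 245.2 y = -82565.54
-75.8 x + 156.6 y = -6435.73
Solving the 2×2 system: x ≈ 147.5, y ≈ 30.3 km.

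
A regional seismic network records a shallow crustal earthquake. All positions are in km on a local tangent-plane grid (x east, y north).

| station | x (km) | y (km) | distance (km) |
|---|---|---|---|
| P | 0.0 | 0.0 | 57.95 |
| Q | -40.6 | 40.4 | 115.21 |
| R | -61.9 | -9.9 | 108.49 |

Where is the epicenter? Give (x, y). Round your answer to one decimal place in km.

Circle about each station: x² + y² = 57.95²; (x + 40.6)² + (y − 40.4)² = 115.21²; (x + 61.9)² + (y + 9.9)² = 108.49².
Subtracting the P equation from the Q and R equations removes the quadratic terms:
-81.2 x + 80.8 y = -6634.62
-123.8 x − 19.8 y = -4482.26
Solving the 2×2 system: x ≈ 42.5, y ≈ -39.4 km.

x ≈ 42.5 km, y ≈ -39.4 km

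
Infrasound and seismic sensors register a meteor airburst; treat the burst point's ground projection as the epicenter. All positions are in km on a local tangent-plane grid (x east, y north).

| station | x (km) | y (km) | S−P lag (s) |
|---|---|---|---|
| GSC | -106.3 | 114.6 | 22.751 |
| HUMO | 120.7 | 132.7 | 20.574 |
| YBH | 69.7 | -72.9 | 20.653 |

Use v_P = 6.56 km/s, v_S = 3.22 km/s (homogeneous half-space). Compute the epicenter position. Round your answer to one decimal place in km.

21.5 km east, 48.5 km north

Distance from S−P lag: d = Δt · v_P v_S / (v_P − v_S) = Δt · (6.56·3.22)/(6.56−3.22) ≈ 6.3243·Δt.
So d_GSC = 143.88, d_HUMO = 130.12, d_YBH = 130.62 km.
Circle about each station: (x + 106.3)² + (y − 114.6)² = 143.88²; (x − 120.7)² + (y − 132.7)² = 130.12²; (x − 69.7)² + (y + 72.9)² = 130.62².
Subtracting the GSC equation from the HUMO and YBH equations removes the quadratic terms:
454.0 x + 36.2 y = 11515.17
352.0 x − 375.0 y = -10620.48
Solving the 2×2 system: x ≈ 21.5, y ≈ 48.5 km.
Check against GSC (with the unrounded x, y): √((x + 106.3)²+(y − 114.6)²) = 143.88 ≈ 143.88 km. ✓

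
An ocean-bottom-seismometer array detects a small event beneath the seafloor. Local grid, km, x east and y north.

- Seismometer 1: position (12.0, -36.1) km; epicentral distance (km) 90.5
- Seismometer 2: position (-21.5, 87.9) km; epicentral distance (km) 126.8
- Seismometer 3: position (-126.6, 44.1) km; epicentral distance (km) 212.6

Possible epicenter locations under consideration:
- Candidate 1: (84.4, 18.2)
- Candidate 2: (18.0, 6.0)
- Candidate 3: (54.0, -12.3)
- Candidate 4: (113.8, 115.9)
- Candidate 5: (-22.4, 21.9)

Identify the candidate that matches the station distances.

Candidate 1

For each candidate, compare |candidate − station| to the reported distance:
Candidate 1: residuals Seismometer 1 0.0, Seismometer 2 0.0, Seismometer 3 0.0 → max 0.0 km
Candidate 2: residuals Seismometer 1 48.0, Seismometer 2 35.9, Seismometer 3 63.1 → max 63.1 km
Candidate 3: residuals Seismometer 1 42.2, Seismometer 2 1.3, Seismometer 3 23.4 → max 42.2 km
Candidate 4: residuals Seismometer 1 92.4, Seismometer 2 11.4, Seismometer 3 38.3 → max 92.4 km
Candidate 5: residuals Seismometer 1 23.1, Seismometer 2 60.8, Seismometer 3 106.1 → max 106.1 km
Only Candidate 1 has all residuals ≈ 0.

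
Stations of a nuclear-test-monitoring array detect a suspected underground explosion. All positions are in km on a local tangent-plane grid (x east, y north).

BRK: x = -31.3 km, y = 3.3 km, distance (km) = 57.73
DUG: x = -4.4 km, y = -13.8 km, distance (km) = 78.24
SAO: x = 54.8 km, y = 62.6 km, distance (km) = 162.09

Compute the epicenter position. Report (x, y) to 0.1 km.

x ≈ -81.9 km, y ≈ -24.5 km

Circle about each station: (x + 31.3)² + (y − 3.3)² = 57.73²; (x + 4.4)² + (y + 13.8)² = 78.24²; (x − 54.8)² + (y − 62.6)² = 162.09².
Subtracting the BRK equation from the DUG and SAO equations removes the quadratic terms:
53.8 x − 34.2 y = -3569.52
172.2 x + 118.6 y = -17009.20
Solving the 2×2 system: x ≈ -81.9, y ≈ -24.5 km.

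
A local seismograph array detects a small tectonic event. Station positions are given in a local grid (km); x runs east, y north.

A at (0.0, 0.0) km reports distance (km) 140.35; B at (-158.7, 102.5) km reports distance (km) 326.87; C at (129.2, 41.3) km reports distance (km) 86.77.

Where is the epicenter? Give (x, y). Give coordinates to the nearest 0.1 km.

Circle about each station: x² + y² = 140.35²; (x + 158.7)² + (y − 102.5)² = 326.87²; (x − 129.2)² + (y − 41.3)² = 86.77².
Subtracting pairs of circle equations eliminates x²+y² and gives linear equations (the radical axes):
-317.4 x + 205.0 y = -51453.93
258.4 x + 82.6 y = 30567.42
Solving the 2×2 system: x ≈ 132.8, y ≈ -45.4 km.
Check against A (with the unrounded x, y): √(x²+y²) = 140.34 ≈ 140.35 km. ✓

x ≈ 132.8 km, y ≈ -45.4 km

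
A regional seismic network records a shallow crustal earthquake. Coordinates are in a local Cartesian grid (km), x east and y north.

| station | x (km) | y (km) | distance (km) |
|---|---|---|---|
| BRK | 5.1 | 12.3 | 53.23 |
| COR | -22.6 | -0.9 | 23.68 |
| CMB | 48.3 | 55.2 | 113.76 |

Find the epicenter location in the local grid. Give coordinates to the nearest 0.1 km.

x ≈ -38.1 km, y ≈ -18.8 km

Circle about each station: (x − 5.1)² + (y − 12.3)² = 53.23²; (x + 22.6)² + (y + 0.9)² = 23.68²; (x − 48.3)² + (y − 55.2)² = 113.76².
Subtracting pairs of circle equations eliminates x²+y² and gives linear equations (the radical axes):
-55.4 x − 26.4 y = 2606.96
86.4 x + 85.8 y = -4905.27
Solving the 2×2 system: x ≈ -38.1, y ≈ -18.8 km.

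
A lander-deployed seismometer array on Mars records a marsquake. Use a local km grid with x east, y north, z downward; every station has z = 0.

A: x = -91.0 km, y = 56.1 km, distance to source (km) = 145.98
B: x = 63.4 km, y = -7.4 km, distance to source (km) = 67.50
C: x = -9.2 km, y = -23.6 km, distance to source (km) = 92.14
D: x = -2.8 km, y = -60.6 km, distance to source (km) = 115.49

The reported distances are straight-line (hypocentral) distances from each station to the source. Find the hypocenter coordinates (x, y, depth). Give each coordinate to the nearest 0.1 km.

Each station gives a sphere (x−x_i)² + (y−y_i)² + z² = d_i² (stations at z=0).
Subtracting the A sphere from B and C: z² cancels, leaving linear equations in x and y:
308.8 x − 127.0 y = 9400.02
163.6 x − 159.4 y = 2033.77
Solving: x ≈ 43.595, y ≈ 31.984 km (keep extra digits for the depth step; rounded: 43.6, 32.0).
Then from the A sphere: z² = 145.98² − (x + 91.0)² − (y − 56.1)² with x = 43.595, y = 31.984, so z ≈ 51.115 ≈ 51.1 km.
Check against D (with the unrounded solution): distance 115.49 ≈ 115.49 km. ✓

(43.6, 32.0, 51.1)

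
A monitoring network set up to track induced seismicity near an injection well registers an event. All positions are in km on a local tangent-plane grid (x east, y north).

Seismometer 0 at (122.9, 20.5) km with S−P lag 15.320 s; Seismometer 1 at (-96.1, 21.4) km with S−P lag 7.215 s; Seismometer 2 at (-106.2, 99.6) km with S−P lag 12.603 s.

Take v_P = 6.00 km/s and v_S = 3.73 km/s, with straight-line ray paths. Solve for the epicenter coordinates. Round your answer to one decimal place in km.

Distance from S−P lag: d = Δt · v_P v_S / (v_P − v_S) = Δt · (6.00·3.73)/(6.00−3.73) ≈ 9.8590·Δt.
So d_Seismometer 0 = 151.04, d_Seismometer 1 = 71.13, d_Seismometer 2 = 124.25 km.
Circle about each station: (x − 122.9)² + (y − 20.5)² = 151.04²; (x + 96.1)² + (y − 21.4)² = 71.13²; (x + 106.2)² + (y − 99.6)² = 124.25².
Subtracting pairs of circle equations eliminates x²+y² and gives linear equations (the radical axes):
-438.0 x + 1.8 y = 11922.11
-458.2 x + 158.2 y = 13048.96
Solving the 2×2 system: x ≈ -27.2, y ≈ 3.7 km.
Check against Seismometer 0 (with the unrounded x, y): √((x − 122.9)²+(y − 20.5)²) = 151.04 ≈ 151.04 km. ✓

x ≈ -27.2 km, y ≈ 3.7 km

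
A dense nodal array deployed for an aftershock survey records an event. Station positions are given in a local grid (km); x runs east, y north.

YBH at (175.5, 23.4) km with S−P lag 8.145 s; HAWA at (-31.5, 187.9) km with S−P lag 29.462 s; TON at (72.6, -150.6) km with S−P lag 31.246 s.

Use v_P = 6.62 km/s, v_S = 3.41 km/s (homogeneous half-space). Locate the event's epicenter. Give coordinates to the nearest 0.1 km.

x ≈ 132.2 km, y ≈ 60.9 km

Distance from S−P lag: d = Δt · v_P v_S / (v_P − v_S) = Δt · (6.62·3.41)/(6.62−3.41) ≈ 7.0325·Δt.
So d_YBH = 57.28, d_HAWA = 207.19, d_TON = 219.74 km.
Circle about each station: (x − 175.5)² + (y − 23.4)² = 57.28²; (x + 31.5)² + (y − 187.9)² = 207.19²; (x − 72.6)² + (y + 150.6)² = 219.74².
Subtracting the YBH equation from the HAWA and TON equations removes the quadratic terms:
-414.0 x + 329.0 y = -34695.85
-205.8 x − 348.0 y = -48401.36
Solving the 2×2 system: x ≈ 132.2, y ≈ 60.9 km.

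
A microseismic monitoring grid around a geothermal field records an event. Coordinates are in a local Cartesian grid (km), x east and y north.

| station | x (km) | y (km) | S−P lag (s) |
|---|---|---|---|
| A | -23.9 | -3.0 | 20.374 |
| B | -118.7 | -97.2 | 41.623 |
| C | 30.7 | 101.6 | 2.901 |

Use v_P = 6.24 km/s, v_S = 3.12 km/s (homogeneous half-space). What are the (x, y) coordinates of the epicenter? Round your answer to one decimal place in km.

Distance from S−P lag: d = Δt · v_P v_S / (v_P − v_S) = Δt · (6.24·3.12)/(6.24−3.12) ≈ 6.2400·Δt.
So d_A = 127.13, d_B = 259.73, d_C = 18.10 km.
Circle about each station: (x + 23.9)² + (y + 3.0)² = 127.13²; (x + 118.7)² + (y + 97.2)² = 259.73²; (x − 30.7)² + (y − 101.6)² = 18.10².
Subtracting the A equation from the B and C equations removes the quadratic terms:
-189.6 x − 188.4 y = -28340.32
109.2 x + 209.2 y = 26519.27
Solving the 2×2 system: x ≈ 48.8, y ≈ 101.3 km.
Check against A (with the unrounded x, y): √((x + 23.9)²+(y + 3.0)²) = 127.14 ≈ 127.13 km. ✓

x ≈ 48.8 km, y ≈ 101.3 km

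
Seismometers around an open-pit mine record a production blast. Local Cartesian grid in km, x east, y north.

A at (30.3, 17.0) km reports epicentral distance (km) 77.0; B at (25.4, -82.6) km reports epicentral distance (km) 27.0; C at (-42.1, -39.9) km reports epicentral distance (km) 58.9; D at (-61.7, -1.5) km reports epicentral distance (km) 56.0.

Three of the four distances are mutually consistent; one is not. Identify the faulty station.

Solve using three stations at a time. Using A, B, C (subtract circle equations pairwise → linear system) gives (x, y) ≈ (13.9, -58.2).
Distances from that point to each station vs reported:
  A: calculated 77.0 vs reported 77.0 → residual 0.0 km
  B: calculated 27.0 vs reported 27.0 → residual 0.0 km
  C: calculated 58.9 vs reported 58.9 → residual 0.0 km
  D: calculated 94.5 vs reported 56.0 → residual 38.5 km
A, B, C are mutually consistent (residuals ≈ 0); D is off by 38.5 km.

D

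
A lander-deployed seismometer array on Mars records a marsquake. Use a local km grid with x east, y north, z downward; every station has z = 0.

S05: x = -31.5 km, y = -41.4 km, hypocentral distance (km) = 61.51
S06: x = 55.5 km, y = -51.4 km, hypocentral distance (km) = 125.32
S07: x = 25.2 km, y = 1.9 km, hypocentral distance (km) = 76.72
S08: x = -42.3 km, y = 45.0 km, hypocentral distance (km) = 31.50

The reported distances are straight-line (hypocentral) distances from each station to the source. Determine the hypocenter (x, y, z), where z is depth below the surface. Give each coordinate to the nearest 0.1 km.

Each station gives a sphere (x−x_i)² + (y−y_i)² + z² = d_i² (stations at z=0).
Subtracting the S05 sphere from S06 and S07: z² cancels, leaving linear equations in x and y:
174.0 x − 20.0 y = -8905.62
113.4 x + 86.6 y = -4170.04
Solving: x ≈ -49.297, y ≈ 16.400 km (keep extra digits for the depth step; rounded: -49.3, 16.4).
Then from the S05 sphere: z² = 61.51² − (x + 31.5)² − (y + 41.4)² with x = -49.297, y = 16.400, so z ≈ 11.221 ≈ 11.2 km.

x ≈ -49.3 km, y ≈ 16.4 km, depth ≈ 11.2 km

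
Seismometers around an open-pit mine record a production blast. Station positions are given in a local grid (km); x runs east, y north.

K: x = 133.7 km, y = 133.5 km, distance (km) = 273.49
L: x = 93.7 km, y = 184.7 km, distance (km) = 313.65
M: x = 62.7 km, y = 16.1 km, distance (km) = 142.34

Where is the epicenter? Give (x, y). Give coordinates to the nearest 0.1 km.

44.7 km east, -125.1 km north

Circle about each station: (x − 133.7)² + (y − 133.5)² = 273.49²; (x − 93.7)² + (y − 184.7)² = 313.65²; (x − 62.7)² + (y − 16.1)² = 142.34².
Subtracting the K equation from the L and M equations removes the quadratic terms:
-80.0 x + 102.4 y = -16383.70
-142.0 x − 234.8 y = 23028.66
Solving the 2×2 system: x ≈ 44.7, y ≈ -125.1 km.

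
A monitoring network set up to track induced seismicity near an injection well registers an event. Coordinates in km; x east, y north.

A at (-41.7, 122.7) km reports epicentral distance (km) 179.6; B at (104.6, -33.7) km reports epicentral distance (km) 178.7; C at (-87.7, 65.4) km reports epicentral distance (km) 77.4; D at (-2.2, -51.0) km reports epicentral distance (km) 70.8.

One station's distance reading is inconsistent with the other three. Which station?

C

Solve using three stations at a time. Using A, B, D (subtract circle equations pairwise → linear system) gives (x, y) ≈ (-72.9, -54.2).
Distances from that point to each station vs reported:
  A: calculated 179.6 vs reported 179.6 → residual 0.0 km
  B: calculated 178.7 vs reported 178.7 → residual 0.0 km
  C: calculated 120.5 vs reported 77.4 → residual 43.1 km
  D: calculated 70.8 vs reported 70.8 → residual 0.0 km
A, B, D are mutually consistent (residuals ≈ 0); C is off by 43.1 km.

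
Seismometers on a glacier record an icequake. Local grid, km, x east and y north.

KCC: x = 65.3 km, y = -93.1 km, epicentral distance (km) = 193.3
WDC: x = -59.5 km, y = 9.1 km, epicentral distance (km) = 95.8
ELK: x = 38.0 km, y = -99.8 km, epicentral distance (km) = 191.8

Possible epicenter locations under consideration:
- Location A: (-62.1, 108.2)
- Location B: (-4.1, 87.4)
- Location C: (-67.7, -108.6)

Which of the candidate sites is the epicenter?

For each candidate, compare |candidate − station| to the reported distance:
Location A: residuals KCC 44.9, WDC 3.3, ELK 39.0 → max 44.9 km
Location B: residuals KCC 0.1, WDC 0.1, ELK 0.1 → max 0.1 km
Location C: residuals KCC 59.4, WDC 22.2, ELK 85.7 → max 85.7 km
Only Location B has all residuals ≈ 0.

Location B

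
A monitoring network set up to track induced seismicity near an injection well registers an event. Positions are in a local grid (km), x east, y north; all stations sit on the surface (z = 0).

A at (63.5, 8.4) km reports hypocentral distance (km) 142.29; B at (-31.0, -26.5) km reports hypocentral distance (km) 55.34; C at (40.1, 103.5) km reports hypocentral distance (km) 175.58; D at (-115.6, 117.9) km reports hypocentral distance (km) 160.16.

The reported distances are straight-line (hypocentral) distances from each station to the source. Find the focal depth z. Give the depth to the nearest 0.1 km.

Each station gives a sphere (x−x_i)² + (y−y_i)² + z² = d_i² (stations at z=0).
Subtracting the A sphere from B and C: z² cancels, leaving linear equations in x and y:
-189.0 x − 69.8 y = 14744.37
-46.8 x + 190.2 y = -2364.44
Solving: x ≈ -67.305, y ≈ -28.992 km (keep extra digits for the depth step; rounded: -67.3, -29.0).
Then from the A sphere: z² = 142.29² − (x − 63.5)² − (y − 8.4)² with x = -67.305, y = -28.992, so z ≈ 41.693 ≈ 41.7 km.

z ≈ 41.7 km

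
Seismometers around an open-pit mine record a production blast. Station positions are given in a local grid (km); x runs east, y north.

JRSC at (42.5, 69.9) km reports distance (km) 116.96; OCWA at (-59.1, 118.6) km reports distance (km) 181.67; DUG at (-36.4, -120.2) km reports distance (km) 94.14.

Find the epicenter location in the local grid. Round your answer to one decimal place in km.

Circle about each station: (x − 42.5)² + (y − 69.9)² = 116.96²; (x + 59.1)² + (y − 118.6)² = 181.67²; (x + 36.4)² + (y + 120.2)² = 94.14².
Subtracting the JRSC equation from the OCWA and DUG equations removes the quadratic terms:
-203.2 x + 97.4 y = -8457.84
-157.8 x − 380.2 y = 13898.04
Solving the 2×2 system: x ≈ 20.1, y ≈ -44.9 km.

(20.1, -44.9)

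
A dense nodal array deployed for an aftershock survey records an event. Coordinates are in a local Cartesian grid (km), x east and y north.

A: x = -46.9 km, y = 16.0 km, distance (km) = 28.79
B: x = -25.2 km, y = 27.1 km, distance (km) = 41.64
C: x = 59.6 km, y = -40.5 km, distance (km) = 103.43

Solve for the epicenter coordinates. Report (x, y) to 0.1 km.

x ≈ -39.8 km, y ≈ -11.9 km

Circle about each station: (x + 46.9)² + (y − 16.0)² = 28.79²; (x + 25.2)² + (y − 27.1)² = 41.64²; (x − 59.6)² + (y + 40.5)² = 103.43².
Subtracting the A equation from the B and C equations removes the quadratic terms:
43.4 x + 22.2 y = -1991.19
213.0 x − 113.0 y = -7132.10
Solving the 2×2 system: x ≈ -39.8, y ≈ -11.9 km.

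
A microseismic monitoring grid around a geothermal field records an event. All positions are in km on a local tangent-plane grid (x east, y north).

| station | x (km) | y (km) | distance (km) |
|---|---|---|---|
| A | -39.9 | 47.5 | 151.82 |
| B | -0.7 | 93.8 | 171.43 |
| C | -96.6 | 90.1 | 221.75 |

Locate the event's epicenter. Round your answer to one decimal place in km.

Circle about each station: (x + 39.9)² + (y − 47.5)² = 151.82²; (x + 0.7)² + (y − 93.8)² = 171.43²; (x + 96.6)² + (y − 90.1)² = 221.75².
Subtracting the A equation from the B and C equations removes the quadratic terms:
78.4 x + 92.6 y = -1388.26
-113.4 x + 85.2 y = -12522.44
Solving the 2×2 system: x ≈ 60.6, y ≈ -66.3 km.

(60.6, -66.3)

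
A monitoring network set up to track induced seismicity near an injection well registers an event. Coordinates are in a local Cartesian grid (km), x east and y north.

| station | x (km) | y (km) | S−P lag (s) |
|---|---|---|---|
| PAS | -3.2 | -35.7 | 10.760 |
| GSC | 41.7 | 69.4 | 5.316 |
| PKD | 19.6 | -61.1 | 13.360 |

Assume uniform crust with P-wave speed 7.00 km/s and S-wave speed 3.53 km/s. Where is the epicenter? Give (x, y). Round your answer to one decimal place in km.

Distance from S−P lag: d = Δt · v_P v_S / (v_P − v_S) = Δt · (7.00·3.53)/(7.00−3.53) ≈ 7.1210·Δt.
So d_PAS = 76.62, d_GSC = 37.86, d_PKD = 95.14 km.
Circle about each station: (x + 3.2)² + (y + 35.7)² = 76.62²; (x − 41.7)² + (y − 69.4)² = 37.86²; (x − 19.6)² + (y + 61.1)² = 95.14².
Subtracting pairs of circle equations eliminates x²+y² and gives linear equations (the radical axes):
89.8 x + 210.2 y = 9707.76
45.6 x − 50.8 y = -348.36
Solving the 2×2 system: x ≈ 29.7, y ≈ 33.5 km.
Check against PAS (with the unrounded x, y): √((x + 3.2)²+(y + 35.7)²) = 76.62 ≈ 76.62 km. ✓

x ≈ 29.7 km, y ≈ 33.5 km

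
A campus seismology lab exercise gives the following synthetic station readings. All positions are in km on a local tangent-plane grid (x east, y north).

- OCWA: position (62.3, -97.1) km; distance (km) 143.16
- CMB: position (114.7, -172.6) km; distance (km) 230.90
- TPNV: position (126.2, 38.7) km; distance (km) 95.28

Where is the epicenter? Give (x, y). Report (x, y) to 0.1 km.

Circle about each station: (x − 62.3)² + (y + 97.1)² = 143.16²; (x − 114.7)² + (y + 172.6)² = 230.90²; (x − 126.2)² + (y − 38.7)² = 95.28².
Subtracting the OCWA equation from the CMB and TPNV equations removes the quadratic terms:
104.8 x − 151.0 y = -3182.87
127.8 x + 271.6 y = 15530.94
Solving the 2×2 system: x ≈ 31.0, y ≈ 42.6 km.
Check against OCWA (with the unrounded x, y): √((x − 62.3)²+(y + 97.1)²) = 143.16 ≈ 143.16 km. ✓

31.0 km east, 42.6 km north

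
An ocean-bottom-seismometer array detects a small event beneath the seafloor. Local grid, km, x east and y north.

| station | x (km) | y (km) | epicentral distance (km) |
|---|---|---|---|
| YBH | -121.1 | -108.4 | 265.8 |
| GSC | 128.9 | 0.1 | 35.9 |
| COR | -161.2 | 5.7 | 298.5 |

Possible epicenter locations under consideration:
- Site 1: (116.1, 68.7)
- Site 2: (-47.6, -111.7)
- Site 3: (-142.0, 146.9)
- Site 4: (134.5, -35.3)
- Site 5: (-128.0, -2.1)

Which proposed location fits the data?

For each candidate, compare |candidate − station| to the reported distance:
Site 1: residuals YBH 30.2, GSC 33.9, COR 14.1 → max 33.9 km
Site 2: residuals YBH 192.2, GSC 173.0, COR 135.1 → max 192.2 km
Site 3: residuals YBH 9.6, GSC 272.2, COR 156.0 → max 272.2 km
Site 4: residuals YBH 0.0, GSC 0.1, COR 0.0 → max 0.1 km
Site 5: residuals YBH 159.3, GSC 221.0, COR 264.4 → max 264.4 km
Only Site 4 has all residuals ≈ 0.

Site 4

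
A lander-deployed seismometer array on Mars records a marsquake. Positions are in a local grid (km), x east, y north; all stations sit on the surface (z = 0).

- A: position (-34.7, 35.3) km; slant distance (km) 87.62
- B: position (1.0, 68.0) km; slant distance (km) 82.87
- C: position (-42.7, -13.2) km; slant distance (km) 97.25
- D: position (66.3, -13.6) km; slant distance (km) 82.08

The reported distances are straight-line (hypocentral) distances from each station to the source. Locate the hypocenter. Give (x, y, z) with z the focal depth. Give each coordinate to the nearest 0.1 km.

x ≈ 24.4 km, y ≈ 19.0 km, depth ≈ 62.6 km

Each station gives a sphere (x−x_i)² + (y−y_i)² + z² = d_i² (stations at z=0).
Subtracting the A sphere from B and C: z² cancels, leaving linear equations in x and y:
71.4 x + 65.4 y = 2984.65
-16.0 x − 97.0 y = -2232.95
Solving: x ≈ 24.403, y ≈ 18.995 km (keep extra digits for the depth step; rounded: 24.4, 19.0).
Then from the A sphere: z² = 87.62² − (x + 34.7)² − (y − 35.3)² with x = 24.403, y = 18.995, so z ≈ 62.596 ≈ 62.6 km.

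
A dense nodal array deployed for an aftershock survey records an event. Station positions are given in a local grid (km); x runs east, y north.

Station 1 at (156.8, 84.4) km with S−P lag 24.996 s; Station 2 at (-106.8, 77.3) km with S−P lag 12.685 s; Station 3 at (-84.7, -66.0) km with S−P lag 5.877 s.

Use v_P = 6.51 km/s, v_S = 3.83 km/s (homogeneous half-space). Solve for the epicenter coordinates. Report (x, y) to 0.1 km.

-48.3 km east, -25.2 km north

Distance from S−P lag: d = Δt · v_P v_S / (v_P − v_S) = Δt · (6.51·3.83)/(6.51−3.83) ≈ 9.3035·Δt.
So d_Station 1 = 232.55, d_Station 2 = 118.01, d_Station 3 = 54.68 km.
Circle about each station: (x − 156.8)² + (y − 84.4)² = 232.55²; (x + 106.8)² + (y − 77.3)² = 118.01²; (x + 84.7)² + (y + 66.0)² = 54.68².
Subtracting the Station 1 equation from the Station 2 and Station 3 equations removes the quadratic terms:
-527.2 x − 14.2 y = 25825.07
-483.0 x − 300.8 y = 30910.09
Solving the 2×2 system: x ≈ -48.3, y ≈ -25.2 km.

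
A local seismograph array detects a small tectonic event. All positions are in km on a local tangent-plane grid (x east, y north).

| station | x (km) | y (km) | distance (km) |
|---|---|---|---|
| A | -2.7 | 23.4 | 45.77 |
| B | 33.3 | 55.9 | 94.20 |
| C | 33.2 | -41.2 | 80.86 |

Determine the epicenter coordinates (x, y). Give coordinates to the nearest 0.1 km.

Circle about each station: (x + 2.7)² + (y − 23.4)² = 45.77²; (x − 33.3)² + (y − 55.9)² = 94.20²; (x − 33.2)² + (y + 41.2)² = 80.86².
Subtracting the A equation from the B and C equations removes the quadratic terms:
72.0 x + 65.0 y = -3099.90
71.8 x − 129.2 y = -2198.62
Solving the 2×2 system: x ≈ -38.9, y ≈ -4.6 km.

x ≈ -38.9 km, y ≈ -4.6 km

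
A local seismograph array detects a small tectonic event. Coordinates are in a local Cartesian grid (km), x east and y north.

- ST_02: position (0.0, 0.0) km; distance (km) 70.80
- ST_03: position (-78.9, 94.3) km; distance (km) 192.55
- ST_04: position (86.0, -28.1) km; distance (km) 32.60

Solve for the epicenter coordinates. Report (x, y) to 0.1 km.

(56.7, -42.4)

Circle about each station: x² + y² = 70.80²; (x + 78.9)² + (y − 94.3)² = 192.55²; (x − 86.0)² + (y + 28.1)² = 32.60².
Subtracting pairs of circle equations eliminates x²+y² and gives linear equations (the radical axes):
-157.8 x + 188.6 y = -16945.16
172.0 x − 56.2 y = 12135.49
Solving the 2×2 system: x ≈ 56.7, y ≈ -42.4 km.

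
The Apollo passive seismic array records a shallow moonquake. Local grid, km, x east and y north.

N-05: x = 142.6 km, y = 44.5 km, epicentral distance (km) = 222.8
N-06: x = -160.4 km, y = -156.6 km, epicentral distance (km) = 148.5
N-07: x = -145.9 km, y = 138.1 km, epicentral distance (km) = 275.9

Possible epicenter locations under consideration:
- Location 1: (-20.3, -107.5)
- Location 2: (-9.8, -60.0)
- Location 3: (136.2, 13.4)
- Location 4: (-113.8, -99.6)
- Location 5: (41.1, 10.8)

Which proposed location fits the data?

Location 1

For each candidate, compare |candidate − station| to the reported distance:
Location 1: residuals N-05 0.0, N-06 0.0, N-07 0.0 → max 0.0 km
Location 2: residuals N-05 38.0, N-06 30.4, N-07 35.6 → max 38.0 km
Location 3: residuals N-05 191.0, N-06 193.4, N-07 32.5 → max 193.4 km
Location 4: residuals N-05 71.3, N-06 74.9, N-07 36.0 → max 74.9 km
Location 5: residuals N-05 115.9, N-06 113.5, N-07 49.7 → max 115.9 km
Only Location 1 has all residuals ≈ 0.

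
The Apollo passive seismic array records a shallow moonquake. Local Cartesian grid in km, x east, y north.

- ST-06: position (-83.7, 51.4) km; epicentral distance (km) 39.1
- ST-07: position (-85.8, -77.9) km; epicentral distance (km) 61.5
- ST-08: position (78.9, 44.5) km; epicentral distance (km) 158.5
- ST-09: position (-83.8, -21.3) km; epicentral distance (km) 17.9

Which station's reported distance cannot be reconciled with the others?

ST-06

Solve using three stations at a time. Using ST-07, ST-08, ST-09 (subtract circle equations pairwise → linear system) gives (x, y) ≈ (-66.0, -19.7).
Distances from that point to each station vs reported:
  ST-06: calculated 73.2 vs reported 39.1 → residual 34.1 km
  ST-07: calculated 61.5 vs reported 61.5 → residual 0.0 km
  ST-08: calculated 158.5 vs reported 158.5 → residual 0.0 km
  ST-09: calculated 17.9 vs reported 17.9 → residual 0.0 km
ST-07, ST-08, ST-09 are mutually consistent (residuals ≈ 0); ST-06 is off by 34.1 km.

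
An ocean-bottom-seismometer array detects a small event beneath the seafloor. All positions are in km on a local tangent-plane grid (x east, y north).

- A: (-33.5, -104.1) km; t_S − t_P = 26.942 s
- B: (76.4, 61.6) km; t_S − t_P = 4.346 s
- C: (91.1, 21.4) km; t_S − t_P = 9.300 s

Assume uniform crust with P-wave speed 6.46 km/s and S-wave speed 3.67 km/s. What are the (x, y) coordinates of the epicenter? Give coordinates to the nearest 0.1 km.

Distance from S−P lag: d = Δt · v_P v_S / (v_P − v_S) = Δt · (6.46·3.67)/(6.46−3.67) ≈ 8.4976·Δt.
So d_A = 228.94, d_B = 36.93, d_C = 79.03 km.
Circle about each station: (x + 33.5)² + (y + 104.1)² = 228.94²; (x − 76.4)² + (y − 61.6)² = 36.93²; (x − 91.1)² + (y − 21.4)² = 79.03².
Subtracting pairs of circle equations eliminates x²+y² and gives linear equations (the radical axes):
219.8 x + 331.4 y = 48722.16
249.2 x + 251.0 y = 42965.89
Solving the 2×2 system: x ≈ 73.3, y ≈ 98.4 km.

(73.3, 98.4)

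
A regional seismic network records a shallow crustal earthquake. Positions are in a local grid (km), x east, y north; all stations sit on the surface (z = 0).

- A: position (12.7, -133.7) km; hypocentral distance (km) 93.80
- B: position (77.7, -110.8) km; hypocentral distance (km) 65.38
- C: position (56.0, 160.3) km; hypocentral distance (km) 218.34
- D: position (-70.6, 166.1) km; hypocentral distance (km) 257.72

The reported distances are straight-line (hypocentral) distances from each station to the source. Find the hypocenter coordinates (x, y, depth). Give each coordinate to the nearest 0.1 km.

Each station gives a sphere (x−x_i)² + (y−y_i)² + z² = d_i² (stations at z=0).
Subtracting the A sphere from B and C: z² cancels, leaving linear equations in x and y:
130.0 x + 45.8 y = 4800.85
86.6 x + 588.0 y = -28078.81
Solving: x ≈ 56.695, y ≈ -56.103 km (keep extra digits for the depth step; rounded: 56.7, -56.1).
Then from the A sphere: z² = 93.80² − (x − 12.7)² − (y + 133.7)² with x = 56.695, y = -56.103, so z ≈ 29.010 ≈ 29.0 km.
Check against D (with the unrounded solution): distance 257.72 ≈ 257.72 km. ✓

x ≈ 56.7 km, y ≈ -56.1 km, depth ≈ 29.0 km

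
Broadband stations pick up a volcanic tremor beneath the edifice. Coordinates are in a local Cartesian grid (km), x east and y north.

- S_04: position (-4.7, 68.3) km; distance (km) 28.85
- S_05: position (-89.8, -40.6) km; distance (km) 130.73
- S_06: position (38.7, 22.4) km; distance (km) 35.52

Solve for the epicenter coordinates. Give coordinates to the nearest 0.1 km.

Circle about each station: (x + 4.7)² + (y − 68.3)² = 28.85²; (x + 89.8)² + (y + 40.6)² = 130.73²; (x − 38.7)² + (y − 22.4)² = 35.52².
Subtracting pairs of circle equations eliminates x²+y² and gives linear equations (the radical axes):
-170.2 x − 217.8 y = -11232.59
86.8 x − 91.8 y = -3116.88
Solving the 2×2 system: x ≈ 10.2, y ≈ 43.6 km.

10.2 km east, 43.6 km north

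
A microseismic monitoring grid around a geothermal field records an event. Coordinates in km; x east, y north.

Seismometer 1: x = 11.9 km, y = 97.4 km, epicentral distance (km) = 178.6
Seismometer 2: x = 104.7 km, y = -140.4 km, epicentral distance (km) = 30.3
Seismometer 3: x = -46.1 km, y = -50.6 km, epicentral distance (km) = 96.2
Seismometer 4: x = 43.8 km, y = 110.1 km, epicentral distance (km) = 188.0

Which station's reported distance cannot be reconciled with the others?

Seismometer 2

Solve using three stations at a time. Using Seismometer 1, Seismometer 3, Seismometer 4 (subtract circle equations pairwise → linear system) gives (x, y) ≈ (46.1, -77.9).
Distances from that point to each station vs reported:
  Seismometer 1: calculated 178.6 vs reported 178.6 → residual 0.0 km
  Seismometer 2: calculated 85.7 vs reported 30.3 → residual 55.4 km
  Seismometer 3: calculated 96.2 vs reported 96.2 → residual 0.0 km
  Seismometer 4: calculated 188.0 vs reported 188.0 → residual 0.0 km
Seismometer 1, Seismometer 3, Seismometer 4 are mutually consistent (residuals ≈ 0); Seismometer 2 is off by 55.4 km.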